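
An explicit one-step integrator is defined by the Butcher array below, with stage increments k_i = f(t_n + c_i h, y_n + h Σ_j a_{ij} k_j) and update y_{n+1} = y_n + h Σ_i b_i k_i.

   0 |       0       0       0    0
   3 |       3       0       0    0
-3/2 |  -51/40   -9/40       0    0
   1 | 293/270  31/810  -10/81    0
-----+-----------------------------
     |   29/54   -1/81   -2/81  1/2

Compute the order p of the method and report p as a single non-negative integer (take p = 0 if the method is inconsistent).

b = (29/54, -1/81, -2/81, 1/2)
c = (0, 3, -3/2, 1)
Ac = (0, 0, -27/40, 3/10)
Σ b_i: 29/54·1 + (-1/81)·1 + (-2/81)·1 + 1/2·1 = 1 ✓
b·c: (-1/81)·3 + (-2/81)·(-3/2) + 1/2·1 = 1/2 ✓
b·c²: (-1/81)·9 + (-2/81)·9/4 + 1/2·1 = 1/3 ✓
b·Ac: (-2/81)·(-27/40) + 1/2·3/10 = 1/6 ✓
b·c³: (-1/81)·27 + (-2/81)·(-27/8) + 1/2·1 = 1/4 ✓
b·(c∘Ac): (-2/81)·81/80 + 1/2·3/10 = 1/8 ✓
b·Ac²: (-2/81)·(-81/40) + 1/2·1/15 = 1/12 ✓
b·A²c: 1/2·1/12 = 1/24 ✓; 4 stages ⇒ order 4.

4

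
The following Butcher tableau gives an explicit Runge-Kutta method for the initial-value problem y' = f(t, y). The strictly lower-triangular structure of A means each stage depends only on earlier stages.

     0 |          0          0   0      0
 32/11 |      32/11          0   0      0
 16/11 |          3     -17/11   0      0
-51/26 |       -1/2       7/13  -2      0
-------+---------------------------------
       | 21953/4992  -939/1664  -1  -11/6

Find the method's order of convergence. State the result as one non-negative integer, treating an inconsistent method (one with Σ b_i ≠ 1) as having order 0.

b = (21953/4992, -939/1664, -1, -11/6)
c = (0, 32/11, 16/11, -51/26)
Ac = (0, 0, -544/121, -192/143)
Σ b_i: 21953/4992·1 + (-939/1664)·1 + (-1)·1 + (-11/6)·1 = 1 ✓
b·c: (-939/1664)·32/11 + (-1)·16/11 + (-11/6)·(-51/26) = 1/2 ✓
b·c²: (-939/1664)·1024/121 + (-1)·256/121 + (-11/6)·2601/676 = -2281337/163592 ≠ 1/3 ⇒ order 2.
b·Ac: (-1)·(-544/121) + (-11/6)·(-192/143) = 10944/1573 ≠ 1/6

2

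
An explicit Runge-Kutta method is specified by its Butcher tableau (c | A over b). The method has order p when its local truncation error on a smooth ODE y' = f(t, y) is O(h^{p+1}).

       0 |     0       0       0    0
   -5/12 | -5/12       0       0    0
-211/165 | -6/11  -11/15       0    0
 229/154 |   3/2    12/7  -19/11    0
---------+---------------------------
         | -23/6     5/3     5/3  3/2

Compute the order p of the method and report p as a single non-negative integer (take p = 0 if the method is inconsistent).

b = (-23/6, 5/3, 5/3, 3/2)
c = (0, -5/12, -211/165, 229/154)
Ac = (0, 0, 11/36, 18988/12705)
Σ b_i: (-23/6)·1 + 5/3·1 + 5/3·1 + 3/2·1 = 1 ✓
b·c: 5/3·(-5/12) + 5/3·(-211/165) + 3/2·229/154 = -25/42 ≠ 1/2 ⇒ order 1.

1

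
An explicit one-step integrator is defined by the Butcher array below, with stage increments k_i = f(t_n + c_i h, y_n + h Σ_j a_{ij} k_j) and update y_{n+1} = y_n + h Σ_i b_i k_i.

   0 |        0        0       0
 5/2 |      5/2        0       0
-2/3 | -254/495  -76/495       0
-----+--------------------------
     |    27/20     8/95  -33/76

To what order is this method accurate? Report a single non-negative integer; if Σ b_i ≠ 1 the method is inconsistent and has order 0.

3

b = (27/20, 8/95, -33/76)
c = (0, 5/2, -2/3)
Ac = (0, 0, -38/99)
Σ b_i: 27/20·1 + 8/95·1 + (-33/76)·1 = 1 ✓
b·c: 8/95·5/2 + (-33/76)·(-2/3) = 1/2 ✓
b·c²: 8/95·25/4 + (-33/76)·4/9 = 1/3 ✓
b·Ac: (-33/76)·(-38/99) = 1/6 ✓; 3 stages ⇒ order 3.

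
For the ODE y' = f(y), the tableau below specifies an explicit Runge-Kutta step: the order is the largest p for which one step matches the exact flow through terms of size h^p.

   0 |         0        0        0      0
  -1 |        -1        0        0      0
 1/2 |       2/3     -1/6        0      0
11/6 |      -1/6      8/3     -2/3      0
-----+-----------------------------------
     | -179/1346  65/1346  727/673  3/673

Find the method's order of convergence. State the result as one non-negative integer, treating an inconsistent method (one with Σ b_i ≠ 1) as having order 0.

b = (-179/1346, 65/1346, 727/673, 3/673)
c = (0, -1, 1/2, 11/6)
Ac = (0, 0, 1/6, -3)
Σ b_i: (-179/1346)·1 + 65/1346·1 + 727/673·1 + 3/673·1 = 1 ✓
b·c: 65/1346·(-1) + 727/673·1/2 + 3/673·11/6 = 1/2 ✓
b·c²: 65/1346·1 + 727/673·1/4 + 3/673·121/36 = 1/3 ✓
b·Ac: 727/673·1/6 + 3/673·(-3) = 1/6 ✓
b·c³: 65/1346·(-1) + 727/673·1/8 + 3/673·1331/216 = 2767/24228 ≠ 1/4 ⇒ order 3.
b·(c∘Ac): 727/673·1/12 + 3/673·(-11/2) = 529/8076 ≠ 1/8
b·Ac²: 727/673·(-1/6) + 3/673·5/2 = -341/2019 ≠ 1/12
b·A²c: 3/673·(-1/9) = -1/2019 ≠ 1/24

3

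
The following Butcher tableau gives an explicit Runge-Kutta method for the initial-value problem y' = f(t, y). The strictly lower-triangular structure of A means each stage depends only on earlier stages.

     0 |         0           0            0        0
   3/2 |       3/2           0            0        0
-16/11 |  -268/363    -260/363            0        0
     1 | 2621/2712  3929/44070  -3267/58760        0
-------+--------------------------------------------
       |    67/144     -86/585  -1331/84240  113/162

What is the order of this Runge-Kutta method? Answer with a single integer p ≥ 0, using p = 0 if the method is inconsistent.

b = (67/144, -86/585, -1331/84240, 113/162)
c = (0, 3/2, -16/11, 1)
Ac = (0, 0, -130/121, 97/452)
Σ b_i: 67/144·1 + (-86/585)·1 + (-1331/84240)·1 + 113/162·1 = 1 ✓
b·c: (-86/585)·3/2 + (-1331/84240)·(-16/11) + 113/162·1 = 1/2 ✓
b·c²: (-86/585)·9/4 + (-1331/84240)·256/121 + 113/162·1 = 1/3 ✓
b·Ac: (-1331/84240)·(-130/121) + 113/162·97/452 = 1/6 ✓
b·c³: (-86/585)·27/8 + (-1331/84240)·(-4096/1331) + 113/162·1 = 1/4 ✓
b·(c∘Ac): (-1331/84240)·2080/1331 + 113/162·97/452 = 1/8 ✓
b·Ac²: (-1331/84240)·(-195/121) + 113/162·75/904 = 1/12 ✓
b·A²c: 113/162·27/452 = 1/24 ✓; 4 stages ⇒ order 4.

4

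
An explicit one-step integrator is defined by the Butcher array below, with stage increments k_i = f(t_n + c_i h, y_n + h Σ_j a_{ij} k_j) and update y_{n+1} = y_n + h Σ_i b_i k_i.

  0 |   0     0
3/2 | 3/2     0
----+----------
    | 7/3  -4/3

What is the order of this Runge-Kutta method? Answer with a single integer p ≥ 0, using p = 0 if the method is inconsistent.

b = (7/3, -4/3)
c = (0, 3/2)
Σ b_i: 7/3·1 + (-4/3)·1 = 1 ✓
b·c: (-4/3)·3/2 = -2 ≠ 1/2 ⇒ order 1.

1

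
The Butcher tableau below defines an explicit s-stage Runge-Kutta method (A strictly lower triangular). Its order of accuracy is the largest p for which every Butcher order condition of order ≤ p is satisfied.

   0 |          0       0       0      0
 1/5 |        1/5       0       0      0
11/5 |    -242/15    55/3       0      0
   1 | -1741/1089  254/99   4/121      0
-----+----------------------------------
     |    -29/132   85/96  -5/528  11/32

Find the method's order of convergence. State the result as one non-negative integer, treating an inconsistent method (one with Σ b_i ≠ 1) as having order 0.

4

b = (-29/132, 85/96, -5/528, 11/32)
c = (0, 1/5, 11/5, 1)
Ac = (0, 0, 11/3, 58/99)
Σ b_i: (-29/132)·1 + 85/96·1 + (-5/528)·1 + 11/32·1 = 1 ✓
b·c: 85/96·1/5 + (-5/528)·11/5 + 11/32·1 = 1/2 ✓
b·c²: 85/96·1/25 + (-5/528)·121/25 + 11/32·1 = 1/3 ✓
b·Ac: (-5/528)·11/3 + 11/32·58/99 = 1/6 ✓
b·c³: 85/96·1/125 + (-5/528)·1331/125 + 11/32·1 = 1/4 ✓
b·(c∘Ac): (-5/528)·121/15 + 11/32·58/99 = 1/8 ✓
b·Ac²: (-5/528)·11/15 + 11/32·26/99 = 1/12 ✓
b·A²c: 11/32·4/33 = 1/24 ✓; 4 stages ⇒ order 4.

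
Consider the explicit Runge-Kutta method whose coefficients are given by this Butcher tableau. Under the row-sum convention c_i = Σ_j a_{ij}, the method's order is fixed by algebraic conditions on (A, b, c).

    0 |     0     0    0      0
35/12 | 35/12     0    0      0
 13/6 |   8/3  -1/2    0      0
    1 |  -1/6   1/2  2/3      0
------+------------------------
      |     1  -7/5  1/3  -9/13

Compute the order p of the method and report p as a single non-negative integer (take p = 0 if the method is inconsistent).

b = (1, -7/5, 1/3, -9/13)
c = (0, 35/12, 13/6, 1)
Ac = (0, 0, -35/24, 209/72)
Σ b_i: 1·1 + (-7/5)·1 + 1/3·1 + (-9/13)·1 = -148/195 ≠ 1 ⇒ order 0.

0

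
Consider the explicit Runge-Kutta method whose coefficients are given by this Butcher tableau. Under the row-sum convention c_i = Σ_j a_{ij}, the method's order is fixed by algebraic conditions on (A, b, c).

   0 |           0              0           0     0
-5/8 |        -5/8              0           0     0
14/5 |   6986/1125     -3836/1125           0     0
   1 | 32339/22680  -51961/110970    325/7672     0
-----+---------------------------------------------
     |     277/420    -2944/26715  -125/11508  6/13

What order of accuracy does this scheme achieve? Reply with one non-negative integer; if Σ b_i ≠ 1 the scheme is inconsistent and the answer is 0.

b = (277/420, -2944/26715, -125/11508, 6/13)
c = (0, -5/8, 14/5, 1)
Ac = (0, 0, 959/450, 533/1296)
Σ b_i: 277/420·1 + (-2944/26715)·1 + (-125/11508)·1 + 6/13·1 = 1 ✓
b·c: (-2944/26715)·(-5/8) + (-125/11508)·14/5 + 6/13·1 = 1/2 ✓
b·c²: (-2944/26715)·25/64 + (-125/11508)·196/25 + 6/13·1 = 1/3 ✓
b·Ac: (-125/11508)·959/450 + 6/13·533/1296 = 1/6 ✓
b·c³: (-2944/26715)·(-125/512) + (-125/11508)·2744/125 + 6/13·1 = 1/4 ✓
b·(c∘Ac): (-125/11508)·6713/1125 + 6/13·533/1296 = 1/8 ✓
b·Ac²: (-125/11508)·(-959/720) + 6/13·1547/10368 = 1/12 ✓
b·A²c: 6/13·13/144 = 1/24 ✓; 4 stages ⇒ order 4.

4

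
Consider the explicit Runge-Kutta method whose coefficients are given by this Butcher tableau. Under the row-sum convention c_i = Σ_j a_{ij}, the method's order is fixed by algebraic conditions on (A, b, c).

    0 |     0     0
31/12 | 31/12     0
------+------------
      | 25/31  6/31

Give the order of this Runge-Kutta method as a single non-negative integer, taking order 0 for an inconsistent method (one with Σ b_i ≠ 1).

2

b = (25/31, 6/31)
c = (0, 31/12)
Σ b_i: 25/31·1 + 6/31·1 = 1 ✓
b·c: 6/31·31/12 = 1/2 ✓; 2 stages ⇒ order 2.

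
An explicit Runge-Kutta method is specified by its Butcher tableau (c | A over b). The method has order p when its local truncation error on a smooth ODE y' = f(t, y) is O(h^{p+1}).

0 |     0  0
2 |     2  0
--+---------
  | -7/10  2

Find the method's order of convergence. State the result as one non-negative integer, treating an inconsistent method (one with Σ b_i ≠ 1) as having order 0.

0

b = (-7/10, 2)
c = (0, 2)
Σ b_i: (-7/10)·1 + 2·1 = 13/10 ≠ 1 ⇒ order 0.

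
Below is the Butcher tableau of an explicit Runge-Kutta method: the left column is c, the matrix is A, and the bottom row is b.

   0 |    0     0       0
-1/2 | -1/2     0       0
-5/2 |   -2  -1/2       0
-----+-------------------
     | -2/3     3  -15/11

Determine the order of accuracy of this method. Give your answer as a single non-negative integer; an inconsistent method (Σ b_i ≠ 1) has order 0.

0

b = (-2/3, 3, -15/11)
c = (0, -1/2, -5/2)
Ac = (0, 0, 1/4)
Σ b_i: (-2/3)·1 + 3·1 + (-15/11)·1 = 32/33 ≠ 1 ⇒ order 0.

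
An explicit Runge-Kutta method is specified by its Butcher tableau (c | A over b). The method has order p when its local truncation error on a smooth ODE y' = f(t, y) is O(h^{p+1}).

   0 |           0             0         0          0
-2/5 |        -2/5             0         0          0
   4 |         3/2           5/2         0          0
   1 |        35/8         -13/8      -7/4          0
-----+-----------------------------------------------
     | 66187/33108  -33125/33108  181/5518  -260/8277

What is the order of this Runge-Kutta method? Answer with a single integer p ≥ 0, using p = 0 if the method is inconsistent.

b = (66187/33108, -33125/33108, 181/5518, -260/8277)
c = (0, -2/5, 4, 1)
Ac = (0, 0, -1, -127/20)
Σ b_i: 66187/33108·1 + (-33125/33108)·1 + 181/5518·1 + (-260/8277)·1 = 1 ✓
b·c: (-33125/33108)·(-2/5) + 181/5518·4 + (-260/8277)·1 = 1/2 ✓
b·c²: (-33125/33108)·4/25 + 181/5518·16 + (-260/8277)·1 = 1/3 ✓
b·Ac: 181/5518·(-1) + (-260/8277)·(-127/20) = 1/6 ✓
b·c³: (-33125/33108)·(-8/125) + 181/5518·64 + (-260/8277)·1 = 5882/2759 ≠ 1/4 ⇒ order 3.
b·(c∘Ac): 181/5518·(-4) + (-260/8277)·(-127/20) = 565/8277 ≠ 1/8
b·Ac²: 181/5518·2/5 + (-260/8277)·(-1413/50) = 12427/13795 ≠ 1/12
b·A²c: (-260/8277)·7/4 = -455/8277 ≠ 1/24

3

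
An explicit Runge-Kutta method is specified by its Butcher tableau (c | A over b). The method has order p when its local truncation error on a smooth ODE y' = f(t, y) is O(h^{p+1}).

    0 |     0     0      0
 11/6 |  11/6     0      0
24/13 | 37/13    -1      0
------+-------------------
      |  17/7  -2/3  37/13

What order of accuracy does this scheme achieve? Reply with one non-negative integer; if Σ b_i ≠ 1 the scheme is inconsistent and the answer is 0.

0

b = (17/7, -2/3, 37/13)
c = (0, 11/6, 24/13)
Ac = (0, 0, -11/6)
Σ b_i: 17/7·1 + (-2/3)·1 + 37/13·1 = 1258/273 ≠ 1 ⇒ order 0.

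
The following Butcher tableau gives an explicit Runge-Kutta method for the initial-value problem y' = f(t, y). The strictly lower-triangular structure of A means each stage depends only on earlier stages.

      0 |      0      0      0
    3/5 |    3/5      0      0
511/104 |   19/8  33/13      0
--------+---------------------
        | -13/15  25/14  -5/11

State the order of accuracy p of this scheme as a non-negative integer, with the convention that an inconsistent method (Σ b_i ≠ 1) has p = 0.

0

b = (-13/15, 25/14, -5/11)
c = (0, 3/5, 511/104)
Ac = (0, 0, 99/65)
Σ b_i: (-13/15)·1 + 25/14·1 + (-5/11)·1 = 1073/2310 ≠ 1 ⇒ order 0.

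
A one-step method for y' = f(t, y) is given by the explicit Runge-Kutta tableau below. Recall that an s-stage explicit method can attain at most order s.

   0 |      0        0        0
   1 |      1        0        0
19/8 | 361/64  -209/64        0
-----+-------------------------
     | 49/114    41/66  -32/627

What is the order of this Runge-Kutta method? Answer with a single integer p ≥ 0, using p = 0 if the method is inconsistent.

3

b = (49/114, 41/66, -32/627)
c = (0, 1, 19/8)
Ac = (0, 0, -209/64)
Σ b_i: 49/114·1 + 41/66·1 + (-32/627)·1 = 1 ✓
b·c: 41/66·1 + (-32/627)·19/8 = 1/2 ✓
b·c²: 41/66·1 + (-32/627)·361/64 = 1/3 ✓
b·Ac: (-32/627)·(-209/64) = 1/6 ✓; 3 stages ⇒ order 3.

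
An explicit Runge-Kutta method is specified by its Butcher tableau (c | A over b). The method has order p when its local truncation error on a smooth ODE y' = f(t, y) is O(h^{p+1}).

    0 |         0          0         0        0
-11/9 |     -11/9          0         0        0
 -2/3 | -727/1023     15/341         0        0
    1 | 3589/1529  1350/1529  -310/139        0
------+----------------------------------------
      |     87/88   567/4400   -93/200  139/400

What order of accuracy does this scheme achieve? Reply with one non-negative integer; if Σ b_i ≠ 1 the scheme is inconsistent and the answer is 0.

b = (87/88, 567/4400, -93/200, 139/400)
c = (0, -11/9, -2/3, 1)
Ac = (0, 0, -5/93, 170/417)
Σ b_i: 87/88·1 + 567/4400·1 + (-93/200)·1 + 139/400·1 = 1 ✓
b·c: 567/4400·(-11/9) + (-93/200)·(-2/3) + 139/400·1 = 1/2 ✓
b·c²: 567/4400·121/81 + (-93/200)·4/9 + 139/400·1 = 1/3 ✓
b·Ac: (-93/200)·(-5/93) + 139/400·170/417 = 1/6 ✓
b·c³: 567/4400·(-1331/729) + (-93/200)·(-8/27) + 139/400·1 = 1/4 ✓
b·(c∘Ac): (-93/200)·10/279 + 139/400·170/417 = 1/8 ✓
b·Ac²: (-93/200)·55/837 + 139/400·410/1251 = 1/12 ✓
b·A²c: 139/400·50/417 = 1/24 ✓; 4 stages ⇒ order 4.

4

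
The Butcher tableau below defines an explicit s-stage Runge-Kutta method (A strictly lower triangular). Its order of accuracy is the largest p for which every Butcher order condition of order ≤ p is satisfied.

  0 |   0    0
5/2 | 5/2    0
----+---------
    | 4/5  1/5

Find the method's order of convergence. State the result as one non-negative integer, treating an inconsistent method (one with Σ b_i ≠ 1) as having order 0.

2

b = (4/5, 1/5)
c = (0, 5/2)
Σ b_i: 4/5·1 + 1/5·1 = 1 ✓
b·c: 1/5·5/2 = 1/2 ✓; 2 stages ⇒ order 2.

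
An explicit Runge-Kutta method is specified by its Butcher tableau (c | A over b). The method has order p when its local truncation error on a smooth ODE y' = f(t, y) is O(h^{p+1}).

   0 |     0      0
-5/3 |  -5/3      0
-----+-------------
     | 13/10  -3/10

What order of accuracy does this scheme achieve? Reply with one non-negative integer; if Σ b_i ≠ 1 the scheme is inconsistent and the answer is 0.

2

b = (13/10, -3/10)
c = (0, -5/3)
Σ b_i: 13/10·1 + (-3/10)·1 = 1 ✓
b·c: (-3/10)·(-5/3) = 1/2 ✓; 2 stages ⇒ order 2.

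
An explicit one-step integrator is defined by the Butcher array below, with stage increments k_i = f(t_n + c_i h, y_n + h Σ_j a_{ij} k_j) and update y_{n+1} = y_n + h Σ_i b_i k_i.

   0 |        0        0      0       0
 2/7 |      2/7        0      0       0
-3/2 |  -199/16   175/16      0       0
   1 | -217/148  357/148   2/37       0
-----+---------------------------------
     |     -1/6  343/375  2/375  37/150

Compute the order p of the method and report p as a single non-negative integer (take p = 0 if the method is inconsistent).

b = (-1/6, 343/375, 2/375, 37/150)
c = (0, 2/7, -3/2, 1)
Ac = (0, 0, 25/8, 45/74)
Σ b_i: (-1/6)·1 + 343/375·1 + 2/375·1 + 37/150·1 = 1 ✓
b·c: 343/375·2/7 + 2/375·(-3/2) + 37/150·1 = 1/2 ✓
b·c²: 343/375·4/49 + 2/375·9/4 + 37/150·1 = 1/3 ✓
b·Ac: 2/375·25/8 + 37/150·45/74 = 1/6 ✓
b·c³: 343/375·8/343 + 2/375·(-27/8) + 37/150·1 = 1/4 ✓
b·(c∘Ac): 2/375·(-75/16) + 37/150·45/74 = 1/8 ✓
b·Ac²: 2/375·25/28 + 37/150·165/518 = 1/12 ✓
b·A²c: 37/150·25/148 = 1/24 ✓; 4 stages ⇒ order 4.

4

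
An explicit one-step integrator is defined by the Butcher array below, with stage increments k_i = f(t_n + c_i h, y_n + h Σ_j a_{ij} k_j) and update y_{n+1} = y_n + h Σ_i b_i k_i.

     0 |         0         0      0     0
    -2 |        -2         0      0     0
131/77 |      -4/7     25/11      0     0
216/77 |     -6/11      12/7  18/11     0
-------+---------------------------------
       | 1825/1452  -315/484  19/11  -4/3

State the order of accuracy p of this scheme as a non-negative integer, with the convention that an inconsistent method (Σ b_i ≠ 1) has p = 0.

b = (1825/1452, -315/484, 19/11, -4/3)
c = (0, -2, 131/77, 216/77)
Ac = (0, 0, -50/11, -78/121)
Σ b_i: 1825/1452·1 + (-315/484)·1 + 19/11·1 + (-4/3)·1 = 1 ✓
b·c: (-315/484)·(-2) + 19/11·131/77 + (-4/3)·216/77 = 1/2 ✓
b·c²: (-315/484)·4 + 19/11·17161/5929 + (-4/3)·46656/5929 = -528014/65219 ≠ 1/3 ⇒ order 2.
b·Ac: 19/11·(-50/11) + (-4/3)·(-78/121) = -846/121 ≠ 1/6

2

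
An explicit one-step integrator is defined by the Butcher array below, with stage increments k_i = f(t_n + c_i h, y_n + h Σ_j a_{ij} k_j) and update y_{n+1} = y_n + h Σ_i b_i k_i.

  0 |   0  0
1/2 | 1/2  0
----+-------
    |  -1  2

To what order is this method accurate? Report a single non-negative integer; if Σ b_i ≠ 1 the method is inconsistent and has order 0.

b = (-1, 2)
c = (0, 1/2)
Σ b_i: (-1)·1 + 2·1 = 1 ✓
b·c: 2·1/2 = 1 ≠ 1/2 ⇒ order 1.

1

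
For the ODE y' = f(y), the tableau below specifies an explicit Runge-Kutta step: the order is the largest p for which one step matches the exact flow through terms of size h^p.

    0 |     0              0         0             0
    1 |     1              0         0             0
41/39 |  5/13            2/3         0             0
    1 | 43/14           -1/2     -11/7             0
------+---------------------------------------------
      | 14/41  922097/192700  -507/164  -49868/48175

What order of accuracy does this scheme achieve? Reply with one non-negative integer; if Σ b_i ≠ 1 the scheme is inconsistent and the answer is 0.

b = (14/41, 922097/192700, -507/164, -49868/48175)
c = (0, 1, 41/39, 1)
Ac = (0, 0, 2/3, -1175/546)
Σ b_i: 14/41·1 + 922097/192700·1 + (-507/164)·1 + (-49868/48175)·1 = 1 ✓
b·c: 922097/192700·1 + (-507/164)·41/39 + (-49868/48175)·1 = 1/2 ✓
b·c²: 922097/192700·1 + (-507/164)·1681/1521 + (-49868/48175)·1 = 1/3 ✓
b·Ac: (-507/164)·2/3 + (-49868/48175)·(-1175/546) = 1/6 ✓
b·c³: 922097/192700·1 + (-507/164)·68921/59319 + (-49868/48175)·1 = 37/234 ≠ 1/4 ⇒ order 3.
b·(c∘Ac): (-507/164)·82/117 + (-49868/48175)·(-1175/546) = 5/82 ≠ 1/8
b·Ac²: (-507/164)·2/3 + (-49868/48175)·(-47629/21294) = 69937/274950 ≠ 1/12
b·A²c: (-49868/48175)·(-22/21) = 156728/144525 ≠ 1/24

3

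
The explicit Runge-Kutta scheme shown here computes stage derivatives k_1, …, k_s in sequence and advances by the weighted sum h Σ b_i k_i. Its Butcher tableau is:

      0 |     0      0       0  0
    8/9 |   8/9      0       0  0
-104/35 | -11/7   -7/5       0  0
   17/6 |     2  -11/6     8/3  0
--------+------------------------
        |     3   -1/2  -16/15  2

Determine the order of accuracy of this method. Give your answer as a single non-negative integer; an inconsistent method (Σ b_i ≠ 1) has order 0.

b = (3, -1/2, -16/15, 2)
c = (0, 8/9, -104/35, 17/6)
Ac = (0, 0, -56/45, -9028/945)
Σ b_i: 3·1 + (-1/2)·1 + (-16/15)·1 + 2·1 = 103/30 ≠ 1 ⇒ order 0.

0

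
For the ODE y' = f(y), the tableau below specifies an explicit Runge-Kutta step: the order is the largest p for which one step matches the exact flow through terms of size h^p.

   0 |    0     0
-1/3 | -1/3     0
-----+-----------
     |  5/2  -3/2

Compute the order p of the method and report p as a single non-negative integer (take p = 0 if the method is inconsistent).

b = (5/2, -3/2)
c = (0, -1/3)
Σ b_i: 5/2·1 + (-3/2)·1 = 1 ✓
b·c: (-3/2)·(-1/3) = 1/2 ✓; 2 stages ⇒ order 2.

2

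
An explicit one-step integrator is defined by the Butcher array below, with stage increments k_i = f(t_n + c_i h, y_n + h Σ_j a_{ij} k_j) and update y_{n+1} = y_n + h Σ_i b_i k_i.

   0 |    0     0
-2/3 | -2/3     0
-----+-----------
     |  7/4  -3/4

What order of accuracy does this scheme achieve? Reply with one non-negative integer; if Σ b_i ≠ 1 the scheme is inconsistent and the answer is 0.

2

b = (7/4, -3/4)
c = (0, -2/3)
Σ b_i: 7/4·1 + (-3/4)·1 = 1 ✓
b·c: (-3/4)·(-2/3) = 1/2 ✓; 2 stages ⇒ order 2.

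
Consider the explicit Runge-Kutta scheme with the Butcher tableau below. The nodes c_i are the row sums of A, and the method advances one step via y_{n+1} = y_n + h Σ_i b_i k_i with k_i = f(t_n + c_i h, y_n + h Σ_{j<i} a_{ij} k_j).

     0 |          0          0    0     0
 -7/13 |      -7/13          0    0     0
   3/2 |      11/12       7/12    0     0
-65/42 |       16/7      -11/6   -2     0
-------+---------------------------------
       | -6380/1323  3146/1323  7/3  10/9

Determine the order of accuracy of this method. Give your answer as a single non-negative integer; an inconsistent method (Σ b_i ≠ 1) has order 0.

2

b = (-6380/1323, 3146/1323, 7/3, 10/9)
c = (0, -7/13, 3/2, -65/42)
Ac = (0, 0, -49/156, -157/78)
Σ b_i: (-6380/1323)·1 + 3146/1323·1 + 7/3·1 + 10/9·1 = 1 ✓
b·c: 3146/1323·(-7/13) + 7/3·3/2 + 10/9·(-65/42) = 1/2 ✓
b·c²: 3146/1323·49/169 + 7/3·9/4 + 10/9·4225/1764 = 1775083/206388 ≠ 1/3 ⇒ order 2.
b·Ac: 7/3·(-49/156) + 10/9·(-157/78) = -4169/1404 ≠ 1/6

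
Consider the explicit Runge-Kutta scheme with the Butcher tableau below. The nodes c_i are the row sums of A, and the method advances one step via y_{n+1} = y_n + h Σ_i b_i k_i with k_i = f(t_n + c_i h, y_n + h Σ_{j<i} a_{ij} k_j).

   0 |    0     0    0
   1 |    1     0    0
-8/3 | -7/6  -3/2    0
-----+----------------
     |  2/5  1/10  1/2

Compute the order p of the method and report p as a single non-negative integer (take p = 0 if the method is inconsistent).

b = (2/5, 1/10, 1/2)
c = (0, 1, -8/3)
Ac = (0, 0, -3/2)
Σ b_i: 2/5·1 + 1/10·1 + 1/2·1 = 1 ✓
b·c: 1/10·1 + 1/2·(-8/3) = -37/30 ≠ 1/2 ⇒ order 1.

1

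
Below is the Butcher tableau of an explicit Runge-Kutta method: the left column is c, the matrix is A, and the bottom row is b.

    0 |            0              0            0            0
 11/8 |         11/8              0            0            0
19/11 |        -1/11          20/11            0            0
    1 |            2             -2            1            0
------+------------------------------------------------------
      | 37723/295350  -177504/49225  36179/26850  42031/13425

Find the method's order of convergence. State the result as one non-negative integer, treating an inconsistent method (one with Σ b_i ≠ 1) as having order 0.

b = (37723/295350, -177504/49225, 36179/26850, 42031/13425)
c = (0, 11/8, 19/11, 1)
Ac = (0, 0, 5/2, -45/44)
Σ b_i: 37723/295350·1 + (-177504/49225)·1 + 36179/26850·1 + 42031/13425·1 = 1 ✓
b·c: (-177504/49225)·11/8 + 36179/26850·19/11 + 42031/13425·1 = 1/2 ✓
b·c²: (-177504/49225)·121/64 + 36179/26850·361/121 + 42031/13425·1 = 1/3 ✓
b·Ac: 36179/26850·5/2 + 42031/13425·(-45/44) = 1/6 ✓
b·c³: (-177504/49225)·1331/512 + 36179/26850·6859/1331 + 42031/13425·1 = 551671/787600 ≠ 1/4 ⇒ order 3.
b·(c∘Ac): 36179/26850·95/22 + 42031/13425·(-45/44) = 14051/5370 ≠ 1/8
b·Ac²: 36179/26850·55/16 + 42031/13425·(-3089/3872) = 1680871/787600 ≠ 1/12
b·A²c: 42031/13425·5/2 = 42031/5370 ≠ 1/24

3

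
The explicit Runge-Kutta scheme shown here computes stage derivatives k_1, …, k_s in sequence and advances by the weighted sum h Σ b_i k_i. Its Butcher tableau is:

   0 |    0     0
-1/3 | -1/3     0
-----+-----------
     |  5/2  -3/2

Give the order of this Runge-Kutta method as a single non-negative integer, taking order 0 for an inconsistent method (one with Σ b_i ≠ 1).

b = (5/2, -3/2)
c = (0, -1/3)
Σ b_i: 5/2·1 + (-3/2)·1 = 1 ✓
b·c: (-3/2)·(-1/3) = 1/2 ✓; 2 stages ⇒ order 2.

2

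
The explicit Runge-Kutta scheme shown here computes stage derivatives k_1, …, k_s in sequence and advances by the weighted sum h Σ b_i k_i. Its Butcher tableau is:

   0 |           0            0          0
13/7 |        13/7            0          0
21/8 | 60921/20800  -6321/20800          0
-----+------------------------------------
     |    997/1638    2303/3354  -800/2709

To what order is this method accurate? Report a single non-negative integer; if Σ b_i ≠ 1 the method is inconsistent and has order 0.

b = (997/1638, 2303/3354, -800/2709)
c = (0, 13/7, 21/8)
Ac = (0, 0, -903/1600)
Σ b_i: 997/1638·1 + 2303/3354·1 + (-800/2709)·1 = 1 ✓
b·c: 2303/3354·13/7 + (-800/2709)·21/8 = 1/2 ✓
b·c²: 2303/3354·169/49 + (-800/2709)·441/64 = 1/3 ✓
b·Ac: (-800/2709)·(-903/1600) = 1/6 ✓; 3 stages ⇒ order 3.

3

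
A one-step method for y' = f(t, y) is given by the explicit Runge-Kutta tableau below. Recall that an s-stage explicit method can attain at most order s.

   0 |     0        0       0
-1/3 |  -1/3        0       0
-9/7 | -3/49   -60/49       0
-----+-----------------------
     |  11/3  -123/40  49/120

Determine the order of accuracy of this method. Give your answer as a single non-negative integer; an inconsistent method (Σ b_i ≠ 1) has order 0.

b = (11/3, -123/40, 49/120)
c = (0, -1/3, -9/7)
Ac = (0, 0, 20/49)
Σ b_i: 11/3·1 + (-123/40)·1 + 49/120·1 = 1 ✓
b·c: (-123/40)·(-1/3) + 49/120·(-9/7) = 1/2 ✓
b·c²: (-123/40)·1/9 + 49/120·81/49 = 1/3 ✓
b·Ac: 49/120·20/49 = 1/6 ✓; 3 stages ⇒ order 3.

3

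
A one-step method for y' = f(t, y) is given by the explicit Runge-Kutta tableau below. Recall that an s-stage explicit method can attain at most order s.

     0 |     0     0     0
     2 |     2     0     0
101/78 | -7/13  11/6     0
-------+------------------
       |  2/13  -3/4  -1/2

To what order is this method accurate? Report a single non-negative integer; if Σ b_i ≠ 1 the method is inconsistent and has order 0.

b = (2/13, -3/4, -1/2)
c = (0, 2, 101/78)
Ac = (0, 0, 11/3)
Σ b_i: 2/13·1 + (-3/4)·1 + (-1/2)·1 = -57/52 ≠ 1 ⇒ order 0.

0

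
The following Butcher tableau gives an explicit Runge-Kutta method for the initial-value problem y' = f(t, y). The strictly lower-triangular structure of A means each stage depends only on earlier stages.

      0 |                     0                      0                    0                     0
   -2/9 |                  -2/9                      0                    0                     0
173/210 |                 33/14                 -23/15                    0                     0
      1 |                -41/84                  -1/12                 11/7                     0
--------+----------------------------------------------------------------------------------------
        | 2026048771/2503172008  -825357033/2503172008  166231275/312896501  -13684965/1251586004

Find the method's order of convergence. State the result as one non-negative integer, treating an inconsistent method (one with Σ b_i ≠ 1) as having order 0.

3

b = (2026048771/2503172008, -825357033/2503172008, 166231275/312896501, -13684965/1251586004)
c = (0, -2/9, 173/210, 1)
Ac = (0, 0, 46/135, 8686/6615)
Σ b_i: 2026048771/2503172008·1 + (-825357033/2503172008)·1 + 166231275/312896501·1 + (-13684965/1251586004)·1 = 1 ✓
b·c: (-825357033/2503172008)·(-2/9) + 166231275/312896501·173/210 + (-13684965/1251586004)·1 = 1/2 ✓
b·c²: (-825357033/2503172008)·4/81 + 166231275/312896501·29929/44100 + (-13684965/1251586004)·1 = 1/3 ✓
b·Ac: 166231275/312896501·46/135 + (-13684965/1251586004)·8686/6615 = 1/6 ✓
b·c³: (-825357033/2503172008)·(-8/729) + 166231275/312896501·5177717/9261000 + (-13684965/1251586004)·1 = 228435231151/788499182520 ≠ 1/4 ⇒ order 3.
b·(c∘Ac): 166231275/312896501·3979/14175 + (-13684965/1251586004)·8686/6615 = 2277162547/16896411054 ≠ 1/8
b·Ac²: 166231275/312896501·(-92/1215) + (-13684965/1251586004)·8854613/8334900 = -245271019549/4730995095120 ≠ 1/12
b·A²c: (-13684965/1251586004)·506/945 = -32974249/5632137018 ≠ 1/24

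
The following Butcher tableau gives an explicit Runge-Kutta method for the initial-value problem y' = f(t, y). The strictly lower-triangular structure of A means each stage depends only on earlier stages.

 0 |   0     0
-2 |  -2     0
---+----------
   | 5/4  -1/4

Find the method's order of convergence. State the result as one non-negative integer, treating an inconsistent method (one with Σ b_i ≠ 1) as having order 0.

b = (5/4, -1/4)
c = (0, -2)
Σ b_i: 5/4·1 + (-1/4)·1 = 1 ✓
b·c: (-1/4)·(-2) = 1/2 ✓; 2 stages ⇒ order 2.

2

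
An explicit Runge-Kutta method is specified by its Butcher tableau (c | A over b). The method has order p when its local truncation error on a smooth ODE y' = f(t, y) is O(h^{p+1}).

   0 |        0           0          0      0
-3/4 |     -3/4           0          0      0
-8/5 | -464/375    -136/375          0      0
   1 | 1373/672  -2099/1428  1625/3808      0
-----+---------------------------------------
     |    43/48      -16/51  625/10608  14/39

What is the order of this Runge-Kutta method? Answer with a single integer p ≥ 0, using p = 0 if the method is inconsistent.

b = (43/48, -16/51, 625/10608, 14/39)
c = (0, -3/4, -8/5, 1)
Ac = (0, 0, 34/125, 47/112)
Σ b_i: 43/48·1 + (-16/51)·1 + 625/10608·1 + 14/39·1 = 1 ✓
b·c: (-16/51)·(-3/4) + 625/10608·(-8/5) + 14/39·1 = 1/2 ✓
b·c²: (-16/51)·9/16 + 625/10608·64/25 + 14/39·1 = 1/3 ✓
b·Ac: 625/10608·34/125 + 14/39·47/112 = 1/6 ✓
b·c³: (-16/51)·(-27/64) + 625/10608·(-512/125) + 14/39·1 = 1/4 ✓
b·(c∘Ac): 625/10608·(-272/625) + 14/39·47/112 = 1/8 ✓
b·Ac²: 625/10608·(-51/250) + 14/39·17/64 = 1/12 ✓
b·A²c: 14/39·13/112 = 1/24 ✓; 4 stages ⇒ order 4.

4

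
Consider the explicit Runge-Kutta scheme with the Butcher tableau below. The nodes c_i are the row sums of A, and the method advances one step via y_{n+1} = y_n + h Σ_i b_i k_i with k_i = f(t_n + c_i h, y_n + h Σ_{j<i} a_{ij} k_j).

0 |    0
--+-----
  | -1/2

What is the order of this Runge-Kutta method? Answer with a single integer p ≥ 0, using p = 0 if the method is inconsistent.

0

b = (-1/2)
c = (0)
Σ b_i: (-1/2)·1 = -1/2 ≠ 1 ⇒ order 0.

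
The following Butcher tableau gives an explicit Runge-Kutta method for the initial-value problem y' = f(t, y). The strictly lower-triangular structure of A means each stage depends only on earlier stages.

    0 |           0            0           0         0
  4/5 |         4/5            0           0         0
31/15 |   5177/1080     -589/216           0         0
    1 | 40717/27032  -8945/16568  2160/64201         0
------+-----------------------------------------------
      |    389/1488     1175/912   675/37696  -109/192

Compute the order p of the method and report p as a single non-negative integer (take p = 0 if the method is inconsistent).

b = (389/1488, 1175/912, 675/37696, -109/192)
c = (0, 4/5, 31/15, 1)
Ac = (0, 0, -589/270, -79/218)
Σ b_i: 389/1488·1 + 1175/912·1 + 675/37696·1 + (-109/192)·1 = 1 ✓
b·c: 1175/912·4/5 + 675/37696·31/15 + (-109/192)·1 = 1/2 ✓
b·c²: 1175/912·16/25 + 675/37696·961/225 + (-109/192)·1 = 1/3 ✓
b·Ac: 675/37696·(-589/270) + (-109/192)·(-79/218) = 1/6 ✓
b·c³: 1175/912·64/125 + 675/37696·29791/3375 + (-109/192)·1 = 1/4 ✓
b·(c∘Ac): 675/37696·(-18259/4050) + (-109/192)·(-79/218) = 1/8 ✓
b·Ac²: 675/37696·(-1178/675) + (-109/192)·(-22/109) = 1/12 ✓
b·A²c: (-109/192)·(-8/109) = 1/24 ✓; 4 stages ⇒ order 4.

4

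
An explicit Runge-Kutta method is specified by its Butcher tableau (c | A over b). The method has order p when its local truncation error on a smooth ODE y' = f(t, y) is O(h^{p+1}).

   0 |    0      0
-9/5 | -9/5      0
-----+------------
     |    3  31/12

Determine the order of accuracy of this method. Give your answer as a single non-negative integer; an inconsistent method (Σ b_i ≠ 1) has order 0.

0

b = (3, 31/12)
c = (0, -9/5)
Σ b_i: 3·1 + 31/12·1 = 67/12 ≠ 1 ⇒ order 0.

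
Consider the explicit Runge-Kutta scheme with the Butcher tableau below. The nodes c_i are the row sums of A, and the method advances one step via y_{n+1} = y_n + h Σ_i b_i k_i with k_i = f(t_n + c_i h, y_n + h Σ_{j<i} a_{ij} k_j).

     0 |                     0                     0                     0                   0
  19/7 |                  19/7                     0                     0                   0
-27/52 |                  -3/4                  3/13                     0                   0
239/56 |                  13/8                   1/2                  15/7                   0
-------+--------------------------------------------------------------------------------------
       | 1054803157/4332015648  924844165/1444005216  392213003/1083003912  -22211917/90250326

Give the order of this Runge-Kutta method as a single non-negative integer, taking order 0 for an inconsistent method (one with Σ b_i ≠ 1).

3

b = (1054803157/4332015648, 924844165/1444005216, 392213003/1083003912, -22211917/90250326)
c = (0, 19/7, -27/52, 239/56)
Ac = (0, 0, 57/91, 89/364)
Σ b_i: 1054803157/4332015648·1 + 924844165/1444005216·1 + 392213003/1083003912·1 + (-22211917/90250326)·1 = 1 ✓
b·c: 924844165/1444005216·19/7 + 392213003/1083003912·(-27/52) + (-22211917/90250326)·239/56 = 1/2 ✓
b·c²: 924844165/1444005216·361/49 + 392213003/1083003912·729/2704 + (-22211917/90250326)·57121/3136 = 1/3 ✓
b·Ac: 392213003/1083003912·57/91 + (-22211917/90250326)·89/364 = 1/6 ✓
b·c³: 924844165/1444005216·6859/343 + 392213003/1083003912·(-19683/140608) + (-22211917/90250326)·13651919/175616 = -62552654671021/9811534107648 ≠ 1/4 ⇒ order 3.
b·(c∘Ac): 392213003/1083003912·(-1539/4732) + (-22211917/90250326)·21271/20384 = -7573102039/20216073024 ≠ 1/8
b·Ac²: 392213003/1083003912·1083/637 + (-22211917/90250326)·564617/132496 = -18969243401/43801491552 ≠ 1/12
b·A²c: (-22211917/90250326)·855/637 = -23188265/70194698 ≠ 1/24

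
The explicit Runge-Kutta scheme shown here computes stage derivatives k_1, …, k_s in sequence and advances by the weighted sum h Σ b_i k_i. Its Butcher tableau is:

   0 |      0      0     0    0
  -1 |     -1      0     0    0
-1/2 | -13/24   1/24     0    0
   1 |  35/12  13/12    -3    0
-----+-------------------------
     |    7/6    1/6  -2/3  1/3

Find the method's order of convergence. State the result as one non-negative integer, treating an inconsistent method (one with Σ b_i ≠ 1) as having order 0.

b = (7/6, 1/6, -2/3, 1/3)
c = (0, -1, -1/2, 1)
Ac = (0, 0, -1/24, 5/12)
Σ b_i: 7/6·1 + 1/6·1 + (-2/3)·1 + 1/3·1 = 1 ✓
b·c: 1/6·(-1) + (-2/3)·(-1/2) + 1/3·1 = 1/2 ✓
b·c²: 1/6·1 + (-2/3)·1/4 + 1/3·1 = 1/3 ✓
b·Ac: (-2/3)·(-1/24) + 1/3·5/12 = 1/6 ✓
b·c³: 1/6·(-1) + (-2/3)·(-1/8) + 1/3·1 = 1/4 ✓
b·(c∘Ac): (-2/3)·1/48 + 1/3·5/12 = 1/8 ✓
b·Ac²: (-2/3)·1/24 + 1/3·1/3 = 1/12 ✓
b·A²c: 1/3·1/8 = 1/24 ✓; 4 stages ⇒ order 4.

4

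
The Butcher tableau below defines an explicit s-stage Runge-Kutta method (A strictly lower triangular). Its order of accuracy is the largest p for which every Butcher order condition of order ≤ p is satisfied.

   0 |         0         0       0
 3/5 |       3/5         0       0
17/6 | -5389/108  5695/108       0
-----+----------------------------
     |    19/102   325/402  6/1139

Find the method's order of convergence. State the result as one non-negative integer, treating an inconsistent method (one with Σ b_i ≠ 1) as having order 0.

b = (19/102, 325/402, 6/1139)
c = (0, 3/5, 17/6)
Ac = (0, 0, 1139/36)
Σ b_i: 19/102·1 + 325/402·1 + 6/1139·1 = 1 ✓
b·c: 325/402·3/5 + 6/1139·17/6 = 1/2 ✓
b·c²: 325/402·9/25 + 6/1139·289/36 = 1/3 ✓
b·Ac: 6/1139·1139/36 = 1/6 ✓; 3 stages ⇒ order 3.

3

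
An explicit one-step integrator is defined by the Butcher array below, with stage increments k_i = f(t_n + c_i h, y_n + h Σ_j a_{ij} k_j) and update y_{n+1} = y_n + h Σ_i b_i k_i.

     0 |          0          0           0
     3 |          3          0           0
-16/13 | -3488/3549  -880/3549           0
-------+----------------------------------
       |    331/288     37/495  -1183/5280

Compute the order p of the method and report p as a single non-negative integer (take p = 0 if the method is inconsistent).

3

b = (331/288, 37/495, -1183/5280)
c = (0, 3, -16/13)
Ac = (0, 0, -880/1183)
Σ b_i: 331/288·1 + 37/495·1 + (-1183/5280)·1 = 1 ✓
b·c: 37/495·3 + (-1183/5280)·(-16/13) = 1/2 ✓
b·c²: 37/495·9 + (-1183/5280)·256/169 = 1/3 ✓
b·Ac: (-1183/5280)·(-880/1183) = 1/6 ✓; 3 stages ⇒ order 3.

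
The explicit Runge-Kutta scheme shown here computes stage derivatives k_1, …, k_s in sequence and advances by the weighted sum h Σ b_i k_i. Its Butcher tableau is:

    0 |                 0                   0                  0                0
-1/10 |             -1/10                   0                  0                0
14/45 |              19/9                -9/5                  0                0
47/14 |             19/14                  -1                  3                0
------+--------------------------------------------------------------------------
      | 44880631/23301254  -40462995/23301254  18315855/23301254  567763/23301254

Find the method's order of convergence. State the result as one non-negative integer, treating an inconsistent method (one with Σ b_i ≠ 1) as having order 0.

b = (44880631/23301254, -40462995/23301254, 18315855/23301254, 567763/23301254)
c = (0, -1/10, 14/45, 47/14)
Ac = (0, 0, 9/50, 31/30)
Σ b_i: 44880631/23301254·1 + (-40462995/23301254)·1 + 18315855/23301254·1 + 567763/23301254·1 = 1 ✓
b·c: (-40462995/23301254)·(-1/10) + 18315855/23301254·14/45 + 567763/23301254·47/14 = 1/2 ✓
b·c²: (-40462995/23301254)·1/100 + 18315855/23301254·196/2025 + 567763/23301254·2209/196 = 1/3 ✓
b·Ac: 18315855/23301254·9/50 + 567763/23301254·31/30 = 1/6 ✓
b·c³: (-40462995/23301254)·(-1/1000) + 18315855/23301254·2744/91125 + 567763/23301254·103823/2744 = 417200300129/440393700600 ≠ 1/4 ⇒ order 3.
b·(c∘Ac): 18315855/23301254·7/125 + 567763/23301254·1457/420 = 898585429/6990376200 ≠ 1/8
b·Ac²: 18315855/23301254·(-9/500) + 567763/23301254·757/2700 = -230176981/31456692900 ≠ 1/12
b·A²c: 567763/23301254·27/50 = 15329601/1165062700 ≠ 1/24

3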